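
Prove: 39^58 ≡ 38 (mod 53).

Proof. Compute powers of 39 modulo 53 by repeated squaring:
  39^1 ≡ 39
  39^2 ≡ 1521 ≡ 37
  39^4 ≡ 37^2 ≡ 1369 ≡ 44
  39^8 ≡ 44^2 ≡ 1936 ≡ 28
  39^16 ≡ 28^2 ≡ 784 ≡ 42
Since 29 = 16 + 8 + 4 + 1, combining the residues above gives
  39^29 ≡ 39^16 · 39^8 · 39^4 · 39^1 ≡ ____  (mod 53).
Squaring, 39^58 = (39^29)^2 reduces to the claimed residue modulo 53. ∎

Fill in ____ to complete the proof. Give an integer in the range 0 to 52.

41

39^16 · 39^8 · 39^4 · 39^1 ≡ 42 · 28 · 44 · 39 = 2018016.
2018016 mod 53 = 41, so 39^29 ≡ 41 (mod 53).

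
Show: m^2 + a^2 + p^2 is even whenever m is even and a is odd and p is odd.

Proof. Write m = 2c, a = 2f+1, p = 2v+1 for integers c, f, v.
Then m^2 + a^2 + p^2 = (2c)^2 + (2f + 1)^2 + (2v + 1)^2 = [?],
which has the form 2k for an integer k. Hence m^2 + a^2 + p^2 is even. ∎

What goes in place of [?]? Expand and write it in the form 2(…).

(2c)^2 + (2f + 1)^2 + (2v + 1)^2 = 4c^2 + 4f^2 + 4f + 4v^2 + 4v + 2
= 2(2c^2 + 2f^2 + 2f + 2v^2 + 2v + 1).
Since 2c^2 + 2f^2 + 2f + 2v^2 + 2v + 1 is an integer, the sum of squares is of the form 2k for an integer k.

2(2c^2 + 2f^2 + 2f + 2v^2 + 2v + 1)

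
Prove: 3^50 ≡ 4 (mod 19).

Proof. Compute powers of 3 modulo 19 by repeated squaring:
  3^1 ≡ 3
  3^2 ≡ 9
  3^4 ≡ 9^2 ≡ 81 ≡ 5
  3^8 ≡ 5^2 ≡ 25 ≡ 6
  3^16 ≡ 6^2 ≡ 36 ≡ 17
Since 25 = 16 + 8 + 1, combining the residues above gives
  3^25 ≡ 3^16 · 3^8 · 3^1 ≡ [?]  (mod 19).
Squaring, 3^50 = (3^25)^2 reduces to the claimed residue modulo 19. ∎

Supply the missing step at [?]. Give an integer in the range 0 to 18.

2

3^16 · 3^8 · 3^1 ≡ 17 · 6 · 3 = 306.
306 mod 19 = 2, so 3^25 ≡ 2 (mod 19).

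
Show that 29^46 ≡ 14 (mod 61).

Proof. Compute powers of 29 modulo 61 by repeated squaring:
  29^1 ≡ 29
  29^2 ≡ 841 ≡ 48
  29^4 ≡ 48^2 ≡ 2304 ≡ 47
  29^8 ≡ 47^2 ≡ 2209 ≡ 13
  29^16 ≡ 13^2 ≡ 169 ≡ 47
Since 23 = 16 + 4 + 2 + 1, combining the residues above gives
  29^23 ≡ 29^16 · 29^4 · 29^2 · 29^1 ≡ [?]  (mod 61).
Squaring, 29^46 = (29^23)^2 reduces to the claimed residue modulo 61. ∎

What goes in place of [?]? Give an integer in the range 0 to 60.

Multiply the listed residues: 47 · 47 · 48 · 29 = 2209 → 106032 → 3074928.
Reducing modulo 61: 3074928 = 50408·61 + 40, so 29^23 ≡ 40.

40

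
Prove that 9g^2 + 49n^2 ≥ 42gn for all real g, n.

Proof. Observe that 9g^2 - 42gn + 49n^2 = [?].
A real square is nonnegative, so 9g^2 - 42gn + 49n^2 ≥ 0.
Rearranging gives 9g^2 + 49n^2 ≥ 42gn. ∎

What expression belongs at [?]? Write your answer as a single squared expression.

(3g - 7n)^2

The leading and trailing coefficients are 3^2 and 7^2, and 42 = 2·3·7, so the trinomial is (3g - 7n)^2.
Hence 9g^2 - 42gn + 49n^2 ≥ 0.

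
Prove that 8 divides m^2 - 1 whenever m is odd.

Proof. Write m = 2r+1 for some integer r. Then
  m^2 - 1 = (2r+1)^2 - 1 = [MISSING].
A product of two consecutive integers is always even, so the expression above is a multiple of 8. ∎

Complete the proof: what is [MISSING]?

(2r+1)^2 - 1 = 4r^2 + 4r + 1 - 1 = 4r^2 + 4r = 4r(r+1).
Since r and r+1 are consecutive, r(r+1) is even, and 4·(even) is a multiple of 8.

4r(r + 1)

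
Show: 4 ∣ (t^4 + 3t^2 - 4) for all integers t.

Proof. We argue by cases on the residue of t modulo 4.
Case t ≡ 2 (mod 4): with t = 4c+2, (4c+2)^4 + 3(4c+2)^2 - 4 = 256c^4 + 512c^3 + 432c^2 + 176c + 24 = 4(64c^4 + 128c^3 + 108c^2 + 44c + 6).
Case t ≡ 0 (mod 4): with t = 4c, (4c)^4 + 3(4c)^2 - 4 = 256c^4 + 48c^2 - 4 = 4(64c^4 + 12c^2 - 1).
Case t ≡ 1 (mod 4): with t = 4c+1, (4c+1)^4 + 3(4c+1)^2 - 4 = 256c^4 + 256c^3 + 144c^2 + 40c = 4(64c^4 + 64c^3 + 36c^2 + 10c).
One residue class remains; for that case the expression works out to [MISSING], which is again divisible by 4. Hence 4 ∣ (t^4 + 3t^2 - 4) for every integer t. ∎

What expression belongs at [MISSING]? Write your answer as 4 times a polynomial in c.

4(64c^4 + 192c^3 + 228c^2 + 126c + 26)

The residues treated are {2, 0, 1}, so the missing case is t ≡ 3 (mod 4); write t = 4c+3.
Then (4c+3)^4 + 3(4c+3)^2 - 4 = 256c^4 + 768c^3 + 912c^2 + 504c + 104 = 4(64c^4 + 192c^3 + 228c^2 + 126c + 26).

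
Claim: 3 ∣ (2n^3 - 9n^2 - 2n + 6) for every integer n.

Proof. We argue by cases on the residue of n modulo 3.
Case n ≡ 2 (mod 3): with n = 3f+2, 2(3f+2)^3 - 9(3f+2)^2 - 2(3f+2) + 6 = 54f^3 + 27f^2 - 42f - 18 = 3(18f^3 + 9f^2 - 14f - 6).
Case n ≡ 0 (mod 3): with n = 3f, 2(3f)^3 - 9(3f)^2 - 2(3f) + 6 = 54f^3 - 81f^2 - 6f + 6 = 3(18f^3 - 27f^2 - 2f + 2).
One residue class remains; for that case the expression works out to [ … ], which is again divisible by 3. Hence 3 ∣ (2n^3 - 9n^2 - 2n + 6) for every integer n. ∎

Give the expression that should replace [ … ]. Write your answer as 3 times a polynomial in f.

The residues treated are {2, 0}, so the missing case is n ≡ 1 (mod 3); write n = 3f+1.
Then 2(3f+1)^3 - 9(3f+1)^2 - 2(3f+1) + 6 = 54f^3 - 27f^2 - 42f - 3 = 3(18f^3 - 9f^2 - 14f - 1).

3(18f^3 - 9f^2 - 14f - 1)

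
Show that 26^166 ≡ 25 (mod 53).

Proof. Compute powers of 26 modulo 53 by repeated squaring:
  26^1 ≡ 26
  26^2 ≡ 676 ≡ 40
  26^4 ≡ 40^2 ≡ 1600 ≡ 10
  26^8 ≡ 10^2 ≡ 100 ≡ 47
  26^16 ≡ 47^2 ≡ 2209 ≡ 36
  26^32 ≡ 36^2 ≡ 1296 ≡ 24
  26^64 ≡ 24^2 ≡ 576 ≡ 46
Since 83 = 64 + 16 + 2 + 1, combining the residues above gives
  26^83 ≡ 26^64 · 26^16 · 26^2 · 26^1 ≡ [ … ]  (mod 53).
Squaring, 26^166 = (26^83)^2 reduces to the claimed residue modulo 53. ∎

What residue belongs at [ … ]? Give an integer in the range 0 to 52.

26^64 · 26^16 · 26^2 · 26^1 ≡ 46 · 36 · 40 · 26 = 1722240.
1722240 mod 53 = 5, so 26^83 ≡ 5 (mod 53).

5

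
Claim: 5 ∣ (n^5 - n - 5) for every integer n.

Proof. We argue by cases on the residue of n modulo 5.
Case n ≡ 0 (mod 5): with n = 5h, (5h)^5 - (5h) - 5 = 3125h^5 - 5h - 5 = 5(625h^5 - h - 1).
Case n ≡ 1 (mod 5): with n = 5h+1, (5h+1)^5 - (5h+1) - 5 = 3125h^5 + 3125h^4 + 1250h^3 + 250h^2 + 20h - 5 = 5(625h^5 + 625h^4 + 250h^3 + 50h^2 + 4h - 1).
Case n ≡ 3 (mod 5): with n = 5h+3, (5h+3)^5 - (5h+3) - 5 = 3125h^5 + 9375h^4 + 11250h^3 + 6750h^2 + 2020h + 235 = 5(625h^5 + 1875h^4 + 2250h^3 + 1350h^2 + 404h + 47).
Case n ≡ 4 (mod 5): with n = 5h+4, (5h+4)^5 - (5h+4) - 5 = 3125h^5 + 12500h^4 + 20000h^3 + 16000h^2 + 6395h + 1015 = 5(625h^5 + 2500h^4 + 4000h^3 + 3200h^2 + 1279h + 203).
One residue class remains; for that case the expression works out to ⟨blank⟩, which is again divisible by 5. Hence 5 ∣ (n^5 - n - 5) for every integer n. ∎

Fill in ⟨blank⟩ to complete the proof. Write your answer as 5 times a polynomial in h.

Only n ≡ 2 (mod 5) is unaccounted for. Put n = 5h+2:
(5h+2)^5 - (5h+2) - 5 expands to 3125h^5 + 6250h^4 + 5000h^3 + 2000h^2 + 395h + 25,
and factoring out 5 leaves 5(625h^5 + 1250h^4 + 1000h^3 + 400h^2 + 79h + 5).

5(625h^5 + 1250h^4 + 1000h^3 + 400h^2 + 79h + 5)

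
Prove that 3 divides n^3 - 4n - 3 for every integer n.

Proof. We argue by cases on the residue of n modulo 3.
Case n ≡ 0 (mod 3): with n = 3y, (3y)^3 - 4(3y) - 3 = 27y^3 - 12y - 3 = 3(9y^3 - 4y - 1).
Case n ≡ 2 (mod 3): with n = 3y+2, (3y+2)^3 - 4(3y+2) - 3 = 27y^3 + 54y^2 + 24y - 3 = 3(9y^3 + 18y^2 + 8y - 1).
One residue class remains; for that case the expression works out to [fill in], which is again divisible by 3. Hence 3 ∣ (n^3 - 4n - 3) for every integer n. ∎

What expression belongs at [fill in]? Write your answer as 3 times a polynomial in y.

Only n ≡ 1 (mod 3) is unaccounted for. Put n = 3y+1:
(3y+1)^3 - 4(3y+1) - 3 expands to 27y^3 + 27y^2 - 3y - 6,
and factoring out 3 leaves 3(9y^3 + 9y^2 - y - 2).

3(9y^3 + 9y^2 - y - 2)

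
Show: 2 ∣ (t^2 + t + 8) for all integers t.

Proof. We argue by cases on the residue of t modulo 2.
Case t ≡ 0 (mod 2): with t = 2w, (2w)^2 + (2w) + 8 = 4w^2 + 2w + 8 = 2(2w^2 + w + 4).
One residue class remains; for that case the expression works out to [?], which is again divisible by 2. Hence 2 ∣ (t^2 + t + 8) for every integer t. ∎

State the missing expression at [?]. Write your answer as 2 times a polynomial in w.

The residues treated are {0}, so the missing case is t ≡ 1 (mod 2); write t = 2w+1.
Then (2w+1)^2 + (2w+1) + 8 = 4w^2 + 6w + 10 = 2(2w^2 + 3w + 5).

2(2w^2 + 3w + 5)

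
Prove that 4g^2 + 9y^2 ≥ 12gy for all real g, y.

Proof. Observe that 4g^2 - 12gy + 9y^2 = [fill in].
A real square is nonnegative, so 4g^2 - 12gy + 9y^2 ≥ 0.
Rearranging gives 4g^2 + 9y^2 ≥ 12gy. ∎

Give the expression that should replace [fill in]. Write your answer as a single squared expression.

4g^2 - 12gy + 9y^2 is a perfect-square trinomial: the outer terms are (2g)^2 and (3y)^2, and the cross term is -2·2g·3y.
So 4g^2 - 12gy + 9y^2 = (2g - 3y)^2 ≥ 0.

(2g - 3y)^2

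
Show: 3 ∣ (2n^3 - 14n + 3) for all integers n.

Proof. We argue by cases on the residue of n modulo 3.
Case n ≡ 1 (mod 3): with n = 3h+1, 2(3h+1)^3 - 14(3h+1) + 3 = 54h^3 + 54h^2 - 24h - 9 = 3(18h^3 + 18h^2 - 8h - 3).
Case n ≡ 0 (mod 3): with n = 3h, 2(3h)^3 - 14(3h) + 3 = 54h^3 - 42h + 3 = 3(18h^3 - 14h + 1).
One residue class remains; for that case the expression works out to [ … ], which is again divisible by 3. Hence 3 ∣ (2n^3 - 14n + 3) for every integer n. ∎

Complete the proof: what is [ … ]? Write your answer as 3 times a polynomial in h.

Only n ≡ 2 (mod 3) is unaccounted for. Put n = 3h+2:
2(3h+2)^3 - 14(3h+2) + 3 expands to 54h^3 + 108h^2 + 30h - 9,
and factoring out 3 leaves 3(18h^3 + 36h^2 + 10h - 3).

3(18h^3 + 36h^2 + 10h - 3)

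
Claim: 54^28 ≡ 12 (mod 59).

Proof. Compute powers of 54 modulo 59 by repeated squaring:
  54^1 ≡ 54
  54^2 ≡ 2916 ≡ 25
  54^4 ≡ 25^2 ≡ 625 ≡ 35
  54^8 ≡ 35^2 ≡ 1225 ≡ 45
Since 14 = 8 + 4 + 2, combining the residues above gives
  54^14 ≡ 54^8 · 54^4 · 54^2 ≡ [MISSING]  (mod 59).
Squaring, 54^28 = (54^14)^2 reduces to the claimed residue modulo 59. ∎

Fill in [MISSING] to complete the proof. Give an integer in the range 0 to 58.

22

Multiply the listed residues: 45 · 35 · 25 = 1575 → 39375.
Reducing modulo 59: 39375 = 667·59 + 22, so 54^14 ≡ 22.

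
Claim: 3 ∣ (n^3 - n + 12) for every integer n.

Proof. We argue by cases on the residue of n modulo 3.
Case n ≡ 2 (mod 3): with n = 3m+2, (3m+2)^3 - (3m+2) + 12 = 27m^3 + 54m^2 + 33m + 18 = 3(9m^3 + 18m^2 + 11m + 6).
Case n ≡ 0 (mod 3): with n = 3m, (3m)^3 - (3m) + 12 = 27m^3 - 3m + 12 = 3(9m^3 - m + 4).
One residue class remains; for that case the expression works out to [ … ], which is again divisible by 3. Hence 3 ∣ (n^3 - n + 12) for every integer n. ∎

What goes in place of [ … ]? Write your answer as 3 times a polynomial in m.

Only n ≡ 1 (mod 3) is unaccounted for. Put n = 3m+1:
(3m+1)^3 - (3m+1) + 12 expands to 27m^3 + 27m^2 + 6m + 12,
and factoring out 3 leaves 3(9m^3 + 9m^2 + 2m + 4).

3(9m^3 + 9m^2 + 2m + 4)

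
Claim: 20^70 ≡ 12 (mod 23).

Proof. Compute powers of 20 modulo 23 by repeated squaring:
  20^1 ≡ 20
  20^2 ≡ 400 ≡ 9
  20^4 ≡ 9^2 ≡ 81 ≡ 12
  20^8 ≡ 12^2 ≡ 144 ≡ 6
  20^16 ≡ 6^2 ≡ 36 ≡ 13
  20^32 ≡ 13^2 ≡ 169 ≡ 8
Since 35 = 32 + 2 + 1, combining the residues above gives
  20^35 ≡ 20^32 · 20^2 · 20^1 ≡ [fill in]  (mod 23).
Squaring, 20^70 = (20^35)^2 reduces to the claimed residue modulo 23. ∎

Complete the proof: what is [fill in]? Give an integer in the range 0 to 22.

14

20^32 · 20^2 · 20^1 ≡ 8 · 9 · 20 = 1440.
1440 mod 23 = 14, so 20^35 ≡ 14 (mod 23).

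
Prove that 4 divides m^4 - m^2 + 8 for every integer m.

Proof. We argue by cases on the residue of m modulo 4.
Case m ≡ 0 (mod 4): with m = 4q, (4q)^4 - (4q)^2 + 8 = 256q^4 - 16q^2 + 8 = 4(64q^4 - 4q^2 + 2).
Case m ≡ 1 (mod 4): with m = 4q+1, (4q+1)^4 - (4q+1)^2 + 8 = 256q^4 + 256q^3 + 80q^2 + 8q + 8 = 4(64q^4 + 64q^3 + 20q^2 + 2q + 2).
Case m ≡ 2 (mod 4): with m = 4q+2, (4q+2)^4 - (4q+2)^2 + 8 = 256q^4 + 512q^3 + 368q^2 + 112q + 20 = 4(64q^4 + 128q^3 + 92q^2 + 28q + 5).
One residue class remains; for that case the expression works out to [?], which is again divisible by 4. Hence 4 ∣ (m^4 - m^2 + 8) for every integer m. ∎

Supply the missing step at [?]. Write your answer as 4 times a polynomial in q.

Only m ≡ 3 (mod 4) is unaccounted for. Put m = 4q+3:
(4q+3)^4 - (4q+3)^2 + 8 expands to 256q^4 + 768q^3 + 848q^2 + 408q + 80,
and factoring out 4 leaves 4(64q^4 + 192q^3 + 212q^2 + 102q + 20).

4(64q^4 + 192q^3 + 212q^2 + 102q + 20)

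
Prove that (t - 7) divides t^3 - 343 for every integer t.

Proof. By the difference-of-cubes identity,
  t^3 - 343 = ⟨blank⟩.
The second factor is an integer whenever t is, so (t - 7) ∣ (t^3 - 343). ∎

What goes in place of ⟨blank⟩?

Polynomial division of t^3 - 343 by t - 7 leaves remainder 0 and quotient t^2 + 7t + 49.
Hence t^3 - 343 = (t - 7)(t^2 + 7t + 49).

(t - 7)(t^2 + 7t + 49)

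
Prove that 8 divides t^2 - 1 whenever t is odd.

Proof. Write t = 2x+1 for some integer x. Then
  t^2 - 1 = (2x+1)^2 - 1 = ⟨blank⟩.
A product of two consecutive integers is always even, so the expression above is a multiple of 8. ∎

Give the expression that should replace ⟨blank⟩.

4x(x + 1)

(2x+1)^2 - 1 = 4x^2 + 4x + 1 - 1 = 4x^2 + 4x = 4x(x+1).
Since x and x+1 are consecutive, x(x+1) is even, and 4·(even) is a multiple of 8.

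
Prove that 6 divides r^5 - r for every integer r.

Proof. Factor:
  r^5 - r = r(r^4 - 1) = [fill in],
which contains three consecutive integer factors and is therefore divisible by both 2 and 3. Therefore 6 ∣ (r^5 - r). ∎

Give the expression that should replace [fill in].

(r - 1)r(r + 1)(r^2 + 1)

r^4 - 1 = (r^2 - 1)(r^2 + 1), and r^2 - 1 = (r-1)(r+1).
So r(r^4 - 1) = (r - 1)r(r + 1)(r^2 + 1).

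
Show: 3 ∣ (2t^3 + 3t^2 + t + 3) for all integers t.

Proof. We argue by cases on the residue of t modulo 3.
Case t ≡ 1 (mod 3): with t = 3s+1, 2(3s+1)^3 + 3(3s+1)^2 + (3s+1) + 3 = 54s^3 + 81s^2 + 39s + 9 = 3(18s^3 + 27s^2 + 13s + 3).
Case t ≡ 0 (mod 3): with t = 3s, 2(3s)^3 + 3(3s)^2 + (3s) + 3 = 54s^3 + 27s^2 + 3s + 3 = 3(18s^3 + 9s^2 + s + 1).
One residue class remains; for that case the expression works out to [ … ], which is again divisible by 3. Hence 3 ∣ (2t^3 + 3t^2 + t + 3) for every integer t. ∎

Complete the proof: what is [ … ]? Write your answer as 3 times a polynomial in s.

3(18s^3 + 45s^2 + 37s + 11)

Only t ≡ 2 (mod 3) is unaccounted for. Put t = 3s+2:
2(3s+2)^3 + 3(3s+2)^2 + (3s+2) + 3 expands to 54s^3 + 135s^2 + 111s + 33,
and factoring out 3 leaves 3(18s^3 + 45s^2 + 37s + 11).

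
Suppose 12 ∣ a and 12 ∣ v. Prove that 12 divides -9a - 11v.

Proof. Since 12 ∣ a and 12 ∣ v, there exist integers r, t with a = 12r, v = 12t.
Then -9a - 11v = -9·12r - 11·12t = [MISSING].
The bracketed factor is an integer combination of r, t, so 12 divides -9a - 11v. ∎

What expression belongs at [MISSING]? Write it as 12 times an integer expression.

Pull the common 12 out of every term: -9·12r - 11·12t = 12(-9r - 11t).
-9r - 11t is an integer, which exhibits the divisibility.

12(-9r - 11t)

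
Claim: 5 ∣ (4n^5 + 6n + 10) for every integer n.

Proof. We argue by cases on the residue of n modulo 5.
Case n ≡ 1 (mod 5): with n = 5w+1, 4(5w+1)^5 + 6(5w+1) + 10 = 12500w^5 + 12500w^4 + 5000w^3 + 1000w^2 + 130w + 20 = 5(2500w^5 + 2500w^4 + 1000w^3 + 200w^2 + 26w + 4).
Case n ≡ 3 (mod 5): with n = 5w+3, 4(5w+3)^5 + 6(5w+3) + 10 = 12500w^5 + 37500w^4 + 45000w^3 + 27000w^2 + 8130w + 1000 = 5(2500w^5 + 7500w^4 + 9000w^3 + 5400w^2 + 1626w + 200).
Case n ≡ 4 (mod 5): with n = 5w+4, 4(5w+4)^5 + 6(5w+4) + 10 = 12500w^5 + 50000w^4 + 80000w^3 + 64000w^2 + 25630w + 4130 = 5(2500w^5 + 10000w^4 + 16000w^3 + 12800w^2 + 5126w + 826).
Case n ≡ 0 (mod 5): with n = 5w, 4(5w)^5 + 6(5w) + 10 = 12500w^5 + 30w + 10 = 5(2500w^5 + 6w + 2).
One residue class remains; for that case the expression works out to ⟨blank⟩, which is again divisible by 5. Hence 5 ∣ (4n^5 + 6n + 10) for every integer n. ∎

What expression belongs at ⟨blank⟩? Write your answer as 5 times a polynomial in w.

5(2500w^5 + 5000w^4 + 4000w^3 + 1600w^2 + 326w + 30)

Only n ≡ 2 (mod 5) is unaccounted for. Put n = 5w+2:
4(5w+2)^5 + 6(5w+2) + 10 expands to 12500w^5 + 25000w^4 + 20000w^3 + 8000w^2 + 1630w + 150,
and factoring out 5 leaves 5(2500w^5 + 5000w^4 + 4000w^3 + 1600w^2 + 326w + 30).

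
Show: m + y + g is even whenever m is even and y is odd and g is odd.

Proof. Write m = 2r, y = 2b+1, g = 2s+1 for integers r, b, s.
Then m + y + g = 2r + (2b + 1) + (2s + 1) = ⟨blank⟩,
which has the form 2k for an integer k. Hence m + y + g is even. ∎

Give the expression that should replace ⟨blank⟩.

2(b + r + s + 1)

2r + (2b + 1) + (2s + 1) = 2b + 2r + 2s + 2
= 2(b + r + s + 1).
Since b + r + s + 1 is an integer, the sum is of the form 2k for an integer k.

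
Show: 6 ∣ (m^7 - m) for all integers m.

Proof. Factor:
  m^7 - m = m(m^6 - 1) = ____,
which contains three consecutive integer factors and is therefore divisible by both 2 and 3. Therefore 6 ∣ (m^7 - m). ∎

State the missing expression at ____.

(m - 1)m(m + 1)(m^4 + m^2 + 1)

m^6 - 1 = (m^2 - 1)(m^4 + m^2 + 1), and m^2 - 1 = (m-1)(m+1).
So m(m^6 - 1) = (m - 1)m(m + 1)(m^4 + m^2 + 1).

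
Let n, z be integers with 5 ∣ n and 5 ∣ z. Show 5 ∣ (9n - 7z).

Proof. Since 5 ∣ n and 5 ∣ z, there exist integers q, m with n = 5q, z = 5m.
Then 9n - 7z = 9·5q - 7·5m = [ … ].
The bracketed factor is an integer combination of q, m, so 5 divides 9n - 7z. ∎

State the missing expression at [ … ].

Pull the common 5 out of every term: 9·5q - 7·5m = 5(-7m + 9q).
-7m + 9q is an integer, which exhibits the divisibility.

5(-7m + 9q)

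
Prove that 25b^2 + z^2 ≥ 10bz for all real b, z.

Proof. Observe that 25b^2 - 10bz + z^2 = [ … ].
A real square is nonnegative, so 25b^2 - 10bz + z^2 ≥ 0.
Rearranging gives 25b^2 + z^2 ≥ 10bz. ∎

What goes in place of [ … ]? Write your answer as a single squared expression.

(5b - z)^2

The leading and trailing coefficients are 5^2 and 1^2, and 10 = 2·5·1, so the trinomial is (5b - z)^2.
Hence 25b^2 - 10bz + z^2 ≥ 0.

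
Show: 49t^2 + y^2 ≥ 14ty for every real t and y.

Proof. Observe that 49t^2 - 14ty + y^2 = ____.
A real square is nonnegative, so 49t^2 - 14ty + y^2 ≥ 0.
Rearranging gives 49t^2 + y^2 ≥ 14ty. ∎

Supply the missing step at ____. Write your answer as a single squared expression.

(7t - y)^2

49t^2 - 14ty + y^2 is a perfect-square trinomial: the outer terms are (7t)^2 and (y)^2, and the cross term is -2·7t·y.
So 49t^2 - 14ty + y^2 = (7t - y)^2 ≥ 0.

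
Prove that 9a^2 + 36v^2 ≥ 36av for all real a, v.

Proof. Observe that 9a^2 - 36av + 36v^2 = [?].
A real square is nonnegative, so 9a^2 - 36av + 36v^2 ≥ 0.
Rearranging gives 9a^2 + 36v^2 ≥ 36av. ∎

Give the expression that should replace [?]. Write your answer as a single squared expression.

(3a - 6v)^2

9a^2 - 36av + 36v^2 is a perfect-square trinomial: the outer terms are (3a)^2 and (6v)^2, and the cross term is -2·3a·6v.
So 9a^2 - 36av + 36v^2 = (3a - 6v)^2 ≥ 0.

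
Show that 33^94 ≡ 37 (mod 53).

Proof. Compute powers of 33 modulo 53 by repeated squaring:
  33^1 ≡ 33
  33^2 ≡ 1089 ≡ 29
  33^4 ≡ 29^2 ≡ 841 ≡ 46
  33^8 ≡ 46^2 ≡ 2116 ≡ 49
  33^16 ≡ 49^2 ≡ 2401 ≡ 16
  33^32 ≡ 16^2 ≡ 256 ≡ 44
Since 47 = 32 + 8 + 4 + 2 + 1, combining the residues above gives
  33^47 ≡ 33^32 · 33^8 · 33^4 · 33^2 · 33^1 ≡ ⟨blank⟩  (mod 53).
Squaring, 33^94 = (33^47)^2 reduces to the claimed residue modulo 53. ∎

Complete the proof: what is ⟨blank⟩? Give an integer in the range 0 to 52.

Multiply the listed residues: 44 · 49 · 46 · 29 · 33 = 2156 → 99176 → 2876104 → 94911432.
Reducing modulo 53: 94911432 = 1790781·53 + 39, so 33^47 ≡ 39.

39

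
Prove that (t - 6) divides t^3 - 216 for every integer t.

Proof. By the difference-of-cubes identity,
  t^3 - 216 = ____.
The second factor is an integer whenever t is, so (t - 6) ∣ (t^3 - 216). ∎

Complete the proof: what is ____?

a^3 - b^3 = (a - b)(a^2 + ab + b^2). With a = t, b = 6:
t^3 - 216 = (t - 6)(t^2 + 6t + 36).

(t - 6)(t^2 + 6t + 36)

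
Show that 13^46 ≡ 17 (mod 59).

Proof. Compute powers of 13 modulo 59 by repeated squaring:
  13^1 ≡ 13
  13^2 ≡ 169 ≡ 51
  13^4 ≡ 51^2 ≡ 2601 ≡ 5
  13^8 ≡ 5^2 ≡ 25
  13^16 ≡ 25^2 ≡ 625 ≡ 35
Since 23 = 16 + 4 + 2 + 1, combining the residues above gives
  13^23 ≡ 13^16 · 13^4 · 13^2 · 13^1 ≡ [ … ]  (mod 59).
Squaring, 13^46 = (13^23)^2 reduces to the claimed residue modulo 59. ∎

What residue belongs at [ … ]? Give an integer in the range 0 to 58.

31

13^16 · 13^4 · 13^2 · 13^1 ≡ 35 · 5 · 51 · 13 = 116025.
116025 mod 59 = 31, so 13^23 ≡ 31 (mod 59).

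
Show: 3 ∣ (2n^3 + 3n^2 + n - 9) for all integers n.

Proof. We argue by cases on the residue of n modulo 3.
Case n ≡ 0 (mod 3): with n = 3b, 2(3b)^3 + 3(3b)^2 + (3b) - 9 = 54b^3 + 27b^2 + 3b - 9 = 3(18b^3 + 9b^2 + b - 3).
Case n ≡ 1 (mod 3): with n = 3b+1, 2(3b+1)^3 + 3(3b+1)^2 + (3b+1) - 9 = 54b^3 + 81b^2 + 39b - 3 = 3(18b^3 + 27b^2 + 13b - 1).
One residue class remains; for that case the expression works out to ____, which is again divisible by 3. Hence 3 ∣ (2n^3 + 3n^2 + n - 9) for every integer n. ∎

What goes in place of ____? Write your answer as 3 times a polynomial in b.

The residues treated are {0, 1}, so the missing case is n ≡ 2 (mod 3); write n = 3b+2.
Then 2(3b+2)^3 + 3(3b+2)^2 + (3b+2) - 9 = 54b^3 + 135b^2 + 111b + 21 = 3(18b^3 + 45b^2 + 37b + 7).

3(18b^3 + 45b^2 + 37b + 7)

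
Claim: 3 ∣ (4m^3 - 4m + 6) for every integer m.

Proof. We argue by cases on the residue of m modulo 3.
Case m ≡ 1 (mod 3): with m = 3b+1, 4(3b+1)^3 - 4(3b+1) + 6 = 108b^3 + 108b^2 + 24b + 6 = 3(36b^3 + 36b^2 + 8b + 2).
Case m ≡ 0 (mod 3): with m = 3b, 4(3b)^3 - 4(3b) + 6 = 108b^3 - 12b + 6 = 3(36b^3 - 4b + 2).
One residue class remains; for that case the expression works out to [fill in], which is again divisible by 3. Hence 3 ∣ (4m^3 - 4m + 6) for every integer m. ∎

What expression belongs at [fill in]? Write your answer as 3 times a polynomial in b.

The residues treated are {1, 0}, so the missing case is m ≡ 2 (mod 3); write m = 3b+2.
Then 4(3b+2)^3 - 4(3b+2) + 6 = 108b^3 + 216b^2 + 132b + 30 = 3(36b^3 + 72b^2 + 44b + 10).

3(36b^3 + 72b^2 + 44b + 10)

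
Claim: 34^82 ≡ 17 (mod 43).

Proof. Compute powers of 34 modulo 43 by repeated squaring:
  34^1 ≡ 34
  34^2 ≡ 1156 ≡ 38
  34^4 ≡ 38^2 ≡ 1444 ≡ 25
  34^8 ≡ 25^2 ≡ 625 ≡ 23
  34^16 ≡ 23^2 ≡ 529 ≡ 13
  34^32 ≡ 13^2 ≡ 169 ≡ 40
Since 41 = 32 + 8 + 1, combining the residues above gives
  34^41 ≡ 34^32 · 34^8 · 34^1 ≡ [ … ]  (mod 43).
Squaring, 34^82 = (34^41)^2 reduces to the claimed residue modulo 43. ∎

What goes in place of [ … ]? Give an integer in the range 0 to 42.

Multiply the listed residues: 40 · 23 · 34 = 920 → 31280.
Reducing modulo 43: 31280 = 727·43 + 19, so 34^41 ≡ 19.

19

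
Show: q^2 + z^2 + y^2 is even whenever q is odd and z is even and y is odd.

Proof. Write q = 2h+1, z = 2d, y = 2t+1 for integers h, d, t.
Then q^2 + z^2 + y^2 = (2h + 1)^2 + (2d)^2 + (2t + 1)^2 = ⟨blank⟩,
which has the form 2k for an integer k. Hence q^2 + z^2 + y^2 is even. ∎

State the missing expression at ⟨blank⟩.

(2h + 1)^2 + (2d)^2 + (2t + 1)^2 = 4d^2 + 4h^2 + 4h + 4t^2 + 4t + 2
= 2(2d^2 + 2h^2 + 2h + 2t^2 + 2t + 1).
Since 2d^2 + 2h^2 + 2h + 2t^2 + 2t + 1 is an integer, the sum of squares is of the form 2k for an integer k.

2(2d^2 + 2h^2 + 2h + 2t^2 + 2t + 1)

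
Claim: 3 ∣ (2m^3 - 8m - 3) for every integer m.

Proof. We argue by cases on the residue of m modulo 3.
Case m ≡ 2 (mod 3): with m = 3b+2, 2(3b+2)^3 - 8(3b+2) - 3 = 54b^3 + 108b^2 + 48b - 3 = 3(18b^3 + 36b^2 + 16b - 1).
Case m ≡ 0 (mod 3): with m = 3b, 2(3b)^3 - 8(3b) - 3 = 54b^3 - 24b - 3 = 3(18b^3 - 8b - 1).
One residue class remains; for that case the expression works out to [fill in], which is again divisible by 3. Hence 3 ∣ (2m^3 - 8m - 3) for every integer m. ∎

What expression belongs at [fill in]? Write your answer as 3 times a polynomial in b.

3(18b^3 + 18b^2 - 2b - 3)

The residues treated are {2, 0}, so the missing case is m ≡ 1 (mod 3); write m = 3b+1.
Then 2(3b+1)^3 - 8(3b+1) - 3 = 54b^3 + 54b^2 - 6b - 9 = 3(18b^3 + 18b^2 - 2b - 3).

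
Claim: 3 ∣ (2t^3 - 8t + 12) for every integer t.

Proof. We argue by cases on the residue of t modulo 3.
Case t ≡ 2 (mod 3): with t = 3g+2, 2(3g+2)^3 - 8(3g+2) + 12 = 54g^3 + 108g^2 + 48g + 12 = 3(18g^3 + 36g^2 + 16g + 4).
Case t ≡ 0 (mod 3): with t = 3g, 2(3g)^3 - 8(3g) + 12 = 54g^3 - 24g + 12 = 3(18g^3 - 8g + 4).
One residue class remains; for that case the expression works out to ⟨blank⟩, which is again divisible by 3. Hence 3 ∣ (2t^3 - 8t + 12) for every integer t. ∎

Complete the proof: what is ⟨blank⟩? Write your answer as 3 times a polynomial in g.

3(18g^3 + 18g^2 - 2g + 2)

The residues treated are {2, 0}, so the missing case is t ≡ 1 (mod 3); write t = 3g+1.
Then 2(3g+1)^3 - 8(3g+1) + 12 = 54g^3 + 54g^2 - 6g + 6 = 3(18g^3 + 18g^2 - 2g + 2).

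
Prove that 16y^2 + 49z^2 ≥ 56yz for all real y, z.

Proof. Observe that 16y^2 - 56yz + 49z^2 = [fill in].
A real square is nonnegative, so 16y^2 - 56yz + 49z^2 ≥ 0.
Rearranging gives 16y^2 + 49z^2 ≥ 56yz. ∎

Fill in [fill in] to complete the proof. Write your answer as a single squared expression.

16y^2 - 56yz + 49z^2 is a perfect-square trinomial: the outer terms are (4y)^2 and (7z)^2, and the cross term is -2·4y·7z.
So 16y^2 - 56yz + 49z^2 = (4y - 7z)^2 ≥ 0.

(4y - 7z)^2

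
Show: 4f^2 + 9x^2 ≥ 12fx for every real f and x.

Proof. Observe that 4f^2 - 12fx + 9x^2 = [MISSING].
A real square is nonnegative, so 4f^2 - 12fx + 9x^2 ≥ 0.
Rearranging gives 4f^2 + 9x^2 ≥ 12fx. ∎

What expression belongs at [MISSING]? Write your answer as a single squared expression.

4f^2 - 12fx + 9x^2 is a perfect-square trinomial: the outer terms are (2f)^2 and (3x)^2, and the cross term is -2·2f·3x.
So 4f^2 - 12fx + 9x^2 = (2f - 3x)^2 ≥ 0.

(2f - 3x)^2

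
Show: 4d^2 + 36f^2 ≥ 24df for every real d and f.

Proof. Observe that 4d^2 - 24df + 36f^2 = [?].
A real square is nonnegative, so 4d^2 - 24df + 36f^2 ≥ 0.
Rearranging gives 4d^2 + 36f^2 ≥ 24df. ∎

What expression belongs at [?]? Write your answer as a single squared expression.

(2d - 6f)^2

The leading and trailing coefficients are 2^2 and 6^2, and 24 = 2·2·6, so the trinomial is (2d - 6f)^2.
Hence 4d^2 - 24df + 36f^2 ≥ 0.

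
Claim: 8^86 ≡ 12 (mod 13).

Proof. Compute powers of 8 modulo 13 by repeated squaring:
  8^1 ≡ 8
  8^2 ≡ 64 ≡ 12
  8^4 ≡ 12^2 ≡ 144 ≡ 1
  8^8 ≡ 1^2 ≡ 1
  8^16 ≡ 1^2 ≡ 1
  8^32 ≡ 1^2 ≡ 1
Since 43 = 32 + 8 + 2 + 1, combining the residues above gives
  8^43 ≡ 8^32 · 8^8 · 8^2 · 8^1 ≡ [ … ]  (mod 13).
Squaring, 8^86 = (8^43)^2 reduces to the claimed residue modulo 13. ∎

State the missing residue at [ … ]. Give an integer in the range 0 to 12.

5

Multiply the listed residues: 1 · 1 · 12 · 8 = 1 → 12 → 96.
Reducing modulo 13: 96 = 7·13 + 5, so 8^43 ≡ 5.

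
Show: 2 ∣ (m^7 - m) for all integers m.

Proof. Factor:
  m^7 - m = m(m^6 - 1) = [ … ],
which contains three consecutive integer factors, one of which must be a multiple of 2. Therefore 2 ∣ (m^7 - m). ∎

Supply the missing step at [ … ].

(m - 1)m(m + 1)(m^4 + m^2 + 1)

m^6 - 1 = (m^2 - 1)(m^4 + m^2 + 1), and m^2 - 1 = (m-1)(m+1).
So m(m^6 - 1) = (m - 1)m(m + 1)(m^4 + m^2 + 1).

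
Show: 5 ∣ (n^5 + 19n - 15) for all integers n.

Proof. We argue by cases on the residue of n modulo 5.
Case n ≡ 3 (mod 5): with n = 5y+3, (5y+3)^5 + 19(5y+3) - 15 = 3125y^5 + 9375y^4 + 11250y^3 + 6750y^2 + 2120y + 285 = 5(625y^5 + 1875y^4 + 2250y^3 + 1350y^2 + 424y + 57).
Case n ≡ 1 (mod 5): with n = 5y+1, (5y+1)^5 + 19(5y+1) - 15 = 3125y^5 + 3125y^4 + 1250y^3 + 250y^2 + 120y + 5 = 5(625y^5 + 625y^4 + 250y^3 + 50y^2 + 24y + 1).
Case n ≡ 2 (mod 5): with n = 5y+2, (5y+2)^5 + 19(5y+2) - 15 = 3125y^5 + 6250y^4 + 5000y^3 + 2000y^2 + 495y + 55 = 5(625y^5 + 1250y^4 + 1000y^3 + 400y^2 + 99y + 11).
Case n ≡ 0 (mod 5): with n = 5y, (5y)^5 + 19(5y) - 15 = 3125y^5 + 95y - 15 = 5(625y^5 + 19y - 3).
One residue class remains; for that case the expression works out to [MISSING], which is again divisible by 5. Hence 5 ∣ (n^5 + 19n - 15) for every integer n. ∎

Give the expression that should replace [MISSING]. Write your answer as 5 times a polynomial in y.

5(625y^5 + 2500y^4 + 4000y^3 + 3200y^2 + 1299y + 217)

Only n ≡ 4 (mod 5) is unaccounted for. Put n = 5y+4:
(5y+4)^5 + 19(5y+4) - 15 expands to 3125y^5 + 12500y^4 + 20000y^3 + 16000y^2 + 6495y + 1085,
and factoring out 5 leaves 5(625y^5 + 2500y^4 + 4000y^3 + 3200y^2 + 1299y + 217).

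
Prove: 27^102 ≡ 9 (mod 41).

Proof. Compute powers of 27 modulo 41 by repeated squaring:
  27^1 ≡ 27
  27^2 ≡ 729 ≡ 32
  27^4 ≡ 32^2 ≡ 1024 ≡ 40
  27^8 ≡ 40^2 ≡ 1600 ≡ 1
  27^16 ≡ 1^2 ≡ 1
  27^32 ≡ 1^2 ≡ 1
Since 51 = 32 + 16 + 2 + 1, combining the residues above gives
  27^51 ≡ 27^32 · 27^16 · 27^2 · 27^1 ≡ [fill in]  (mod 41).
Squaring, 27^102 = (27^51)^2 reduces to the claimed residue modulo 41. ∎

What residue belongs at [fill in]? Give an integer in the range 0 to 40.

27^32 · 27^16 · 27^2 · 27^1 ≡ 1 · 1 · 32 · 27 = 864.
864 mod 41 = 3, so 27^51 ≡ 3 (mod 41).

3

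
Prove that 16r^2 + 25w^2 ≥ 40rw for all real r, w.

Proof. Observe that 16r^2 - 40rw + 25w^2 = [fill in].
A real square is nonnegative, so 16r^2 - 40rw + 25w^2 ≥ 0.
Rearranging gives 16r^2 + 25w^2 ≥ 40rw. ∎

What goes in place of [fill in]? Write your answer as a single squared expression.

The leading and trailing coefficients are 4^2 and 5^2, and 40 = 2·4·5, so the trinomial is (4r - 5w)^2.
Hence 16r^2 - 40rw + 25w^2 ≥ 0.

(4r - 5w)^2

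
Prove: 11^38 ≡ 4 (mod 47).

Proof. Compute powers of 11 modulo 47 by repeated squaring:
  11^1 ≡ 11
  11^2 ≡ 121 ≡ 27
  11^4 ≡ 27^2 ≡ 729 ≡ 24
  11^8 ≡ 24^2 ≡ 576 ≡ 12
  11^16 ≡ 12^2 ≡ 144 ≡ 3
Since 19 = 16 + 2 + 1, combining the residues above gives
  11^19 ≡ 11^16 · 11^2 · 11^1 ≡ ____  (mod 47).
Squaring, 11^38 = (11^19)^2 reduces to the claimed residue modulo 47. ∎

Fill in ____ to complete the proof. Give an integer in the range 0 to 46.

45

11^16 · 11^2 · 11^1 ≡ 3 · 27 · 11 = 891.
891 mod 47 = 45, so 11^19 ≡ 45 (mod 47).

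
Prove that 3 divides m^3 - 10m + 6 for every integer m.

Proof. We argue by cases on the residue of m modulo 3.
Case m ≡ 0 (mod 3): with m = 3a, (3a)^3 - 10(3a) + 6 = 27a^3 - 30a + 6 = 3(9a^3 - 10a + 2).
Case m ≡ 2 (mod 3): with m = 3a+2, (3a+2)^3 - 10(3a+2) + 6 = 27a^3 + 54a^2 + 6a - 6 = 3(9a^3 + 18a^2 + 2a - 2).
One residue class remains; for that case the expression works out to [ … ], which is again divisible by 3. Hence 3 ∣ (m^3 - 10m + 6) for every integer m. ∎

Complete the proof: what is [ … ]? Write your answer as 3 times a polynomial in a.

Only m ≡ 1 (mod 3) is unaccounted for. Put m = 3a+1:
(3a+1)^3 - 10(3a+1) + 6 expands to 27a^3 + 27a^2 - 21a - 3,
and factoring out 3 leaves 3(9a^3 + 9a^2 - 7a - 1).

3(9a^3 + 9a^2 - 7a - 1)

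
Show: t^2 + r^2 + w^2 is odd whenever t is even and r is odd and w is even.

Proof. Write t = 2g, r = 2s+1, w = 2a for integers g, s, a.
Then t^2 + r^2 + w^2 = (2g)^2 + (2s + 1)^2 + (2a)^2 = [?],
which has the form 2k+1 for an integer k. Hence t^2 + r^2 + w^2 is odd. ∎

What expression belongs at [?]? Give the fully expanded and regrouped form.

2(2a^2 + 2g^2 + 2s^2 + 2s) + 1

Expanding: (2g)^2 + (2s + 1)^2 + (2a)^2 = 4a^2 + 4g^2 + 4s^2 + 4s + 1.
Every term except the constant is even, so this is 2(2a^2 + 2g^2 + 2s^2 + 2s) + 1,
and 2a^2 + 2g^2 + 2s^2 + 2s ∈ ℤ gives the required form.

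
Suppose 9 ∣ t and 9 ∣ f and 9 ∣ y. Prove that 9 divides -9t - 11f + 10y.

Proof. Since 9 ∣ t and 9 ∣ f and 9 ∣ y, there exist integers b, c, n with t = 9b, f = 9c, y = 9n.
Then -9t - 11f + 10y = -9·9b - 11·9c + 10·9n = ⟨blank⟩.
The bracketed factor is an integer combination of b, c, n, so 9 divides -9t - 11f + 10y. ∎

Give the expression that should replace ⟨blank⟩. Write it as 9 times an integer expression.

Each term has a factor of 9: -9·9b - 11·9c + 10·9n = 9·(-9b - 11c + 10n).
Since -9b - 11c + 10n is an integer, 9 ∣ (-9t - 11f + 10y).

9(-9b - 11c + 10n)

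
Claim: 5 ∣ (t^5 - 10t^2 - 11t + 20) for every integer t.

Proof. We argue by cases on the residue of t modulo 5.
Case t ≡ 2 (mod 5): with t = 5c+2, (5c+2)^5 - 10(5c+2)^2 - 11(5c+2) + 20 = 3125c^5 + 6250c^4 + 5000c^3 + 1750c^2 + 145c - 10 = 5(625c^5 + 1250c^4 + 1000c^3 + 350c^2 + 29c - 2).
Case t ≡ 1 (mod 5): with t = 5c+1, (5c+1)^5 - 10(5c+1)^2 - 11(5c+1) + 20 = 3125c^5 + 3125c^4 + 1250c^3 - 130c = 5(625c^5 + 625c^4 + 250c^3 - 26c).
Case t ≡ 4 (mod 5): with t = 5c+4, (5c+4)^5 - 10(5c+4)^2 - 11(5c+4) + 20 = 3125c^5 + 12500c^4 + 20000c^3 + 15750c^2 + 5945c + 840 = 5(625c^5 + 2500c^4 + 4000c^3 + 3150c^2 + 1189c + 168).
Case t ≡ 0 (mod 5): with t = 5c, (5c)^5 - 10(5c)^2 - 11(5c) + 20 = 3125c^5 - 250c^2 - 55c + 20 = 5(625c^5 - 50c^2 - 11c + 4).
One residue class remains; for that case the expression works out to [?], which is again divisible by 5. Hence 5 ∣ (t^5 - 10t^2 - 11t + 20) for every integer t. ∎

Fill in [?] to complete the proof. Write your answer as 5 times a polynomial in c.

5(625c^5 + 1875c^4 + 2250c^3 + 1300c^2 + 334c + 28)

The residues treated are {2, 1, 4, 0}, so the missing case is t ≡ 3 (mod 5); write t = 5c+3.
Then (5c+3)^5 - 10(5c+3)^2 - 11(5c+3) + 20 = 3125c^5 + 9375c^4 + 11250c^3 + 6500c^2 + 1670c + 140 = 5(625c^5 + 1875c^4 + 2250c^3 + 1300c^2 + 334c + 28).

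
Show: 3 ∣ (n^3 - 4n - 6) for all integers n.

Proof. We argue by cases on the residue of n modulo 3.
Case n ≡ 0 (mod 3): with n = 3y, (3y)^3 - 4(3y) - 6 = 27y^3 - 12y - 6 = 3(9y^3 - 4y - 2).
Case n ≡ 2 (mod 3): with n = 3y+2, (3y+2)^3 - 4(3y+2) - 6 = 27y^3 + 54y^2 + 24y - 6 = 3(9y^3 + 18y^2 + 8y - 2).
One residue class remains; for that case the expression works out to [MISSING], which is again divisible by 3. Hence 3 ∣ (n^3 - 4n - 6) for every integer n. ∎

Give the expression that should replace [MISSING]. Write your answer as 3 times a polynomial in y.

3(9y^3 + 9y^2 - y - 3)

The residues treated are {0, 2}, so the missing case is n ≡ 1 (mod 3); write n = 3y+1.
Then (3y+1)^3 - 4(3y+1) - 6 = 27y^3 + 27y^2 - 3y - 9 = 3(9y^3 + 9y^2 - y - 3).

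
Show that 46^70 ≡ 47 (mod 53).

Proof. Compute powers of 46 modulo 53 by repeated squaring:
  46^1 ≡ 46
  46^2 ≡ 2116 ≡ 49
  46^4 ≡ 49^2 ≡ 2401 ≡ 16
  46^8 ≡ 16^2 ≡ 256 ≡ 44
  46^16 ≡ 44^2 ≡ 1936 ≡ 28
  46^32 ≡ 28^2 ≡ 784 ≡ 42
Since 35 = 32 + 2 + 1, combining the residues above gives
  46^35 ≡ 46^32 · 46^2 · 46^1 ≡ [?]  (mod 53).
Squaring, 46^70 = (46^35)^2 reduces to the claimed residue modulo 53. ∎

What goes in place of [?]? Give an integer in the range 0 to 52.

46^32 · 46^2 · 46^1 ≡ 42 · 49 · 46 = 94668.
94668 mod 53 = 10, so 46^35 ≡ 10 (mod 53).

10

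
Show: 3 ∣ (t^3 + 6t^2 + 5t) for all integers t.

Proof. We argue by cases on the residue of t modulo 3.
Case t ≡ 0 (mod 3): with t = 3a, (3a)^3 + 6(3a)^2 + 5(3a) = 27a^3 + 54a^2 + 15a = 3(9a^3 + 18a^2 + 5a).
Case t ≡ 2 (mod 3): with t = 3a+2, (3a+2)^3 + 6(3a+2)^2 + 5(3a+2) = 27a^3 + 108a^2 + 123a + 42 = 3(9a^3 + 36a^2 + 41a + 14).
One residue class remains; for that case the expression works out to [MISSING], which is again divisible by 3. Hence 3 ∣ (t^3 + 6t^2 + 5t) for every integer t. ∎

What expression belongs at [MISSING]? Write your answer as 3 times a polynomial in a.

3(9a^3 + 27a^2 + 20a + 4)

Only t ≡ 1 (mod 3) is unaccounted for. Put t = 3a+1:
(3a+1)^3 + 6(3a+1)^2 + 5(3a+1) expands to 27a^3 + 81a^2 + 60a + 12,
and factoring out 3 leaves 3(9a^3 + 27a^2 + 20a + 4).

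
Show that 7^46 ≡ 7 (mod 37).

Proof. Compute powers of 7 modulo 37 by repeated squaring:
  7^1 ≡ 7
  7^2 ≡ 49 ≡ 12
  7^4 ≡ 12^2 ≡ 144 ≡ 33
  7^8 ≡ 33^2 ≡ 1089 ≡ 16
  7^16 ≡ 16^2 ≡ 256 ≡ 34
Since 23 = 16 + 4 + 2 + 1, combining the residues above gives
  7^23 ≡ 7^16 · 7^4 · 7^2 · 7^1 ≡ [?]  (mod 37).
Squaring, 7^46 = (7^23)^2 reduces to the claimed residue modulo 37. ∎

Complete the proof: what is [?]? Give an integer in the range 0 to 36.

9

7^16 · 7^4 · 7^2 · 7^1 ≡ 34 · 33 · 12 · 7 = 94248.
94248 mod 37 = 9, so 7^23 ≡ 9 (mod 37).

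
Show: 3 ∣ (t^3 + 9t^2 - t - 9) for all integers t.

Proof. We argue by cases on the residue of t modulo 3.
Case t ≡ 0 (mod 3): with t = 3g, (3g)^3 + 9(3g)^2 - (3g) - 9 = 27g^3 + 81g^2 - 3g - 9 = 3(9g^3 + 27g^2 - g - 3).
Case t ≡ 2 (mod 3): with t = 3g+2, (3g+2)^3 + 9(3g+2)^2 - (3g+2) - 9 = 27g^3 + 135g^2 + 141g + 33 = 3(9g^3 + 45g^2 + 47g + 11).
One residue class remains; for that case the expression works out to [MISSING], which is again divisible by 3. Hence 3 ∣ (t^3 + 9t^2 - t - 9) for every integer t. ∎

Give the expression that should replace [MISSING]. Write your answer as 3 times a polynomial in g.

The residues treated are {0, 2}, so the missing case is t ≡ 1 (mod 3); write t = 3g+1.
Then (3g+1)^3 + 9(3g+1)^2 - (3g+1) - 9 = 27g^3 + 108g^2 + 60g = 3(9g^3 + 36g^2 + 20g).

3(9g^3 + 36g^2 + 20g)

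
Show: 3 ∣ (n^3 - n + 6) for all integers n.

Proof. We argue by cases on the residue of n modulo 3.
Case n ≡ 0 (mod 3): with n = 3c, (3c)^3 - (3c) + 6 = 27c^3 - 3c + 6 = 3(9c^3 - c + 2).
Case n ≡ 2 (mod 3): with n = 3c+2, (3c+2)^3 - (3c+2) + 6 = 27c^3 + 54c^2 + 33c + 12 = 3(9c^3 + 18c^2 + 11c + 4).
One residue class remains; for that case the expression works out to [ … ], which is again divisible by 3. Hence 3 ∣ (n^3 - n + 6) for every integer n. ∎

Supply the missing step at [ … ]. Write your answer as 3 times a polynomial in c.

3(9c^3 + 9c^2 + 2c + 2)

Only n ≡ 1 (mod 3) is unaccounted for. Put n = 3c+1:
(3c+1)^3 - (3c+1) + 6 expands to 27c^3 + 27c^2 + 6c + 6,
and factoring out 3 leaves 3(9c^3 + 9c^2 + 2c + 2).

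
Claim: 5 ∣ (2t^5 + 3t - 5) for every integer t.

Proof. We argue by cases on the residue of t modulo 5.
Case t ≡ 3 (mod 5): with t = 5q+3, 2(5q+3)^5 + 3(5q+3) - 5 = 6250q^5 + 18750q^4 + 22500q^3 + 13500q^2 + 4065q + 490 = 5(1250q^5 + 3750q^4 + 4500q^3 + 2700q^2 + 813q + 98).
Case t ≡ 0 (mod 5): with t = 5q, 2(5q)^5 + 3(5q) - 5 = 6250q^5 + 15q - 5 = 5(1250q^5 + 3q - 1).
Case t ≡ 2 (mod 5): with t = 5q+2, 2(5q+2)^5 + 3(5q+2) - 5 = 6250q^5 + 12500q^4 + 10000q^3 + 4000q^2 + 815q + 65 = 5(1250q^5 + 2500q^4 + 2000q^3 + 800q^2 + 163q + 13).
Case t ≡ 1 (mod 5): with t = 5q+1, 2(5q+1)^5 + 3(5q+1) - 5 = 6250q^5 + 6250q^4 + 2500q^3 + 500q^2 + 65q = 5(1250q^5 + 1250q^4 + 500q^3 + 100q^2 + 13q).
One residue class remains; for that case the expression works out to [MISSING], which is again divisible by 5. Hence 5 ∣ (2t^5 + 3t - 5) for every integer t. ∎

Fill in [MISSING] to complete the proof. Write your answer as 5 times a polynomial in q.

5(1250q^5 + 5000q^4 + 8000q^3 + 6400q^2 + 2563q + 411)

The residues treated are {3, 0, 2, 1}, so the missing case is t ≡ 4 (mod 5); write t = 5q+4.
Then 2(5q+4)^5 + 3(5q+4) - 5 = 6250q^5 + 25000q^4 + 40000q^3 + 32000q^2 + 12815q + 2055 = 5(1250q^5 + 5000q^4 + 8000q^3 + 6400q^2 + 2563q + 411).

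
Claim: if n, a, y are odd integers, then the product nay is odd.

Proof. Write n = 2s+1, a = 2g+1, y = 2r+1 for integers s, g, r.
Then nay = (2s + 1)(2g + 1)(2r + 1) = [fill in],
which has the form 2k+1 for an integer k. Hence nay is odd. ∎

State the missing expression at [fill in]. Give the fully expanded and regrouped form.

2(4grs + 2gr + 2gs + g + 2rs + r + s) + 1

Expanding: (2s + 1)(2g + 1)(2r + 1) = 8grs + 4gr + 4gs + 2g + 4rs + 2r + 2s + 1.
Every term except the constant is even, so this is 2(4grs + 2gr + 2gs + g + 2rs + r + s) + 1,
and 4grs + 2gr + 2gs + g + 2rs + r + s ∈ ℤ gives the required form.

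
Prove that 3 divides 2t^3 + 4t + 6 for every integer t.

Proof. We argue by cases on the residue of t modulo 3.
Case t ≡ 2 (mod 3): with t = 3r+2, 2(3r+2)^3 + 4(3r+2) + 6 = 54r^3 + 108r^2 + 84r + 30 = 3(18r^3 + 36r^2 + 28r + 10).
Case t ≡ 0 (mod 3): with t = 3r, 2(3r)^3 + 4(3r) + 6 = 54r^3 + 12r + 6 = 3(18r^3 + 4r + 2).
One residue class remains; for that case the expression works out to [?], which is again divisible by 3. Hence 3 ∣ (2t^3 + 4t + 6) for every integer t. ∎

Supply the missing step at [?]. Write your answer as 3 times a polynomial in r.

Only t ≡ 1 (mod 3) is unaccounted for. Put t = 3r+1:
2(3r+1)^3 + 4(3r+1) + 6 expands to 54r^3 + 54r^2 + 30r + 12,
and factoring out 3 leaves 3(18r^3 + 18r^2 + 10r + 4).

3(18r^3 + 18r^2 + 10r + 4)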